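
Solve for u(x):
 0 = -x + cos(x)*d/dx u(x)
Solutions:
 u(x) = C1 + Integral(x/cos(x), x)


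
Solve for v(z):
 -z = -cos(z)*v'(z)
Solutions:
 v(z) = C1 + Integral(z/cos(z), z)


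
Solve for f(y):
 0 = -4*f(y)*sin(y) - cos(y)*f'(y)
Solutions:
 f(y) = C1*cos(y)^4


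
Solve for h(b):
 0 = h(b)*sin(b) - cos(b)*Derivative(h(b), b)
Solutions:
 h(b) = C1/cos(b)


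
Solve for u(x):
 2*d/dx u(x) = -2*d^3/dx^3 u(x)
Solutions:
 u(x) = C1 + C2*sin(x) + C3*cos(x)


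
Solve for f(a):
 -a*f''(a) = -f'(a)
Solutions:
 f(a) = C1 + C2*a^2


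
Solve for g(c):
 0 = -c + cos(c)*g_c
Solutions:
 g(c) = C1 + Integral(c/cos(c), c)


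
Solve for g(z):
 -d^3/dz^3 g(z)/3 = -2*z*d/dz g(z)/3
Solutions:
 g(z) = C1 + Integral(C2*airyai(2^(1/3)*z) + C3*airybi(2^(1/3)*z), z)


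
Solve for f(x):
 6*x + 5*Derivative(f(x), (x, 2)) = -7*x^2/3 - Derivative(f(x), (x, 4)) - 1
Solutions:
 f(x) = C1 + C2*x + C3*sin(sqrt(5)*x) + C4*cos(sqrt(5)*x) - 7*x^4/180 - x^3/5 - x^2/150


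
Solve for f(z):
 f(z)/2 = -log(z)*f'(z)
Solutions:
 f(z) = C1*exp(-li(z)/2)


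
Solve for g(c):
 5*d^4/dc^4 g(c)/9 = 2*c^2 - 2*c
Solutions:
 g(c) = C1 + C2*c + C3*c^2 + C4*c^3 + c^6/100 - 3*c^5/100


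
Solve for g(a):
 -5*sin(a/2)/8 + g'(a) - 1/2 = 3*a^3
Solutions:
 g(a) = C1 + 3*a^4/4 + a/2 - 5*cos(a/2)/4


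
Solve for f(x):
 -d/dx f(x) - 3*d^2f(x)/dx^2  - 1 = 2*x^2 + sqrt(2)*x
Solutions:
 f(x) = C1 + C2*exp(-x/3) - 2*x^3/3 - sqrt(2)*x^2/2 + 6*x^2 - 37*x + 3*sqrt(2)*x


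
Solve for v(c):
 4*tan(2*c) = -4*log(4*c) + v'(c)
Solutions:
 v(c) = C1 + 4*c*log(c) - 4*c + 8*c*log(2) - 2*log(cos(2*c))


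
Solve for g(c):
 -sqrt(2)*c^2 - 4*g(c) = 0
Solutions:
 g(c) = -sqrt(2)*c^2/4


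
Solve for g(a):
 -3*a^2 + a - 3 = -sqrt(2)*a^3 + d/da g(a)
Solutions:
 g(a) = C1 + sqrt(2)*a^4/4 - a^3 + a^2/2 - 3*a


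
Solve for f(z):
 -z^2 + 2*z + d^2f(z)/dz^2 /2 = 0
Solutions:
 f(z) = C1 + C2*z + z^4/6 - 2*z^3/3


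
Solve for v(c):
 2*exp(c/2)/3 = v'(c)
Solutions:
 v(c) = C1 + 4*exp(c/2)/3


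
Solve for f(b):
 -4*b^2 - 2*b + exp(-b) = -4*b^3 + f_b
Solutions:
 f(b) = C1 + b^4 - 4*b^3/3 - b^2 - exp(-b)


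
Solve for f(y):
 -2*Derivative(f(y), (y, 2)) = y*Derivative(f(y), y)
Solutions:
 f(y) = C1 + C2*erf(y/2)


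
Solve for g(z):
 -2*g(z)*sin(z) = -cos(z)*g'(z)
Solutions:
 g(z) = C1/cos(z)^2


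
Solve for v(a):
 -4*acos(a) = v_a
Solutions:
 v(a) = C1 - 4*a*acos(a) + 4*sqrt(1 - a^2)


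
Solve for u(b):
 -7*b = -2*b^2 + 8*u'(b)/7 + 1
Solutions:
 u(b) = C1 + 7*b^3/12 - 49*b^2/16 - 7*b/8


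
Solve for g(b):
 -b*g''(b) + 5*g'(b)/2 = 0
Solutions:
 g(b) = C1 + C2*b^(7/2)


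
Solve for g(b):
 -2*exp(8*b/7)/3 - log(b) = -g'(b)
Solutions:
 g(b) = C1 + b*log(b) - b + 7*exp(8*b/7)/12


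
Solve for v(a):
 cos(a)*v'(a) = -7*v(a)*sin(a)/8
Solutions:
 v(a) = C1*cos(a)^(7/8)


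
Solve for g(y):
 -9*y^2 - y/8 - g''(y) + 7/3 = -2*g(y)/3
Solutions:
 g(y) = C1*exp(-sqrt(6)*y/3) + C2*exp(sqrt(6)*y/3) + 27*y^2/2 + 3*y/16 + 37


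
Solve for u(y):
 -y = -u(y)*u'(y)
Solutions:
 u(y) = -sqrt(C1 + y^2)
 u(y) = sqrt(C1 + y^2)


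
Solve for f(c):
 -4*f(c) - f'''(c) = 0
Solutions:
 f(c) = C3*exp(-2^(2/3)*c) + (C1*sin(2^(2/3)*sqrt(3)*c/2) + C2*cos(2^(2/3)*sqrt(3)*c/2))*exp(2^(2/3)*c/2)


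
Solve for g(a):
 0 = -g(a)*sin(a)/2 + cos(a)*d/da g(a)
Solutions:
 g(a) = C1/sqrt(cos(a))


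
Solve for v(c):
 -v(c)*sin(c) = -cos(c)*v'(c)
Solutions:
 v(c) = C1/cos(c)


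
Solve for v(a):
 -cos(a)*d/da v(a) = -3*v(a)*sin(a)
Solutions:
 v(a) = C1/cos(a)^3


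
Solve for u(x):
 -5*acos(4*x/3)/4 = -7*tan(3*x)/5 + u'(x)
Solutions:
 u(x) = C1 - 5*x*acos(4*x/3)/4 + 5*sqrt(9 - 16*x^2)/16 - 7*log(cos(3*x))/15


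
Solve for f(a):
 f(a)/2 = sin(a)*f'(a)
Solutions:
 f(a) = C1*(cos(a) - 1)^(1/4)/(cos(a) + 1)^(1/4)


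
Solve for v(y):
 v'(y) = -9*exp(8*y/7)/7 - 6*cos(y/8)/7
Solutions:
 v(y) = C1 - 9*exp(8*y/7)/8 - 48*sin(y/8)/7


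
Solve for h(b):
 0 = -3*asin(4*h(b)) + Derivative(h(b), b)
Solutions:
 Integral(1/asin(4*_y), (_y, h(b))) = C1 + 3*b


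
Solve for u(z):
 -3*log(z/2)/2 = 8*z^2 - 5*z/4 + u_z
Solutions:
 u(z) = C1 - 8*z^3/3 + 5*z^2/8 - 3*z*log(z)/2 + 3*z*log(2)/2 + 3*z/2


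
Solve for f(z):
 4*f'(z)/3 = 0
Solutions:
 f(z) = C1


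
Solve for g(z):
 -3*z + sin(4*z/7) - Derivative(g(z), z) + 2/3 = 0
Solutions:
 g(z) = C1 - 3*z^2/2 + 2*z/3 - 7*cos(4*z/7)/4


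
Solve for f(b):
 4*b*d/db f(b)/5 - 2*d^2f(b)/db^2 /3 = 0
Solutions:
 f(b) = C1 + C2*erfi(sqrt(15)*b/5)


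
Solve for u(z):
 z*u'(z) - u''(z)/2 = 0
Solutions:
 u(z) = C1 + C2*erfi(z)


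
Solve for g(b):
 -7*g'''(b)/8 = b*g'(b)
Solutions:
 g(b) = C1 + Integral(C2*airyai(-2*7^(2/3)*b/7) + C3*airybi(-2*7^(2/3)*b/7), b)


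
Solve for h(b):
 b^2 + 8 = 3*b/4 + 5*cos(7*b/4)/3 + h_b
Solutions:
 h(b) = C1 + b^3/3 - 3*b^2/8 + 8*b - 20*sin(7*b/4)/21


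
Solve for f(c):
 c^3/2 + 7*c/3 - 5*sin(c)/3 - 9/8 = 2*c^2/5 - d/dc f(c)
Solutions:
 f(c) = C1 - c^4/8 + 2*c^3/15 - 7*c^2/6 + 9*c/8 - 5*cos(c)/3


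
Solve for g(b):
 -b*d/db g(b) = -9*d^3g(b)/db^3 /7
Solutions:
 g(b) = C1 + Integral(C2*airyai(21^(1/3)*b/3) + C3*airybi(21^(1/3)*b/3), b)


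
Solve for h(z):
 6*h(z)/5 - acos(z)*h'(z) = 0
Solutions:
 h(z) = C1*exp(6*Integral(1/acos(z), z)/5)


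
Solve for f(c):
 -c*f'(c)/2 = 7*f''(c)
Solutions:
 f(c) = C1 + C2*erf(sqrt(7)*c/14)


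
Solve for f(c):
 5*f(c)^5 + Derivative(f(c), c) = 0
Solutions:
 f(c) = -I*(1/(C1 + 20*c))^(1/4)
 f(c) = I*(1/(C1 + 20*c))^(1/4)
 f(c) = -(1/(C1 + 20*c))^(1/4)
 f(c) = (1/(C1 + 20*c))^(1/4)


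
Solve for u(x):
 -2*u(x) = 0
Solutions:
 u(x) = 0


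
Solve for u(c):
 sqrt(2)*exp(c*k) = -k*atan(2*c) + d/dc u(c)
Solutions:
 u(c) = C1 + k*(c*atan(2*c) - log(4*c^2 + 1)/4) + sqrt(2)*Piecewise((exp(c*k)/k, Ne(k, 0)), (c, True))


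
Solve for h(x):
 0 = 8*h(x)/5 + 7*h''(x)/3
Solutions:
 h(x) = C1*sin(2*sqrt(210)*x/35) + C2*cos(2*sqrt(210)*x/35)


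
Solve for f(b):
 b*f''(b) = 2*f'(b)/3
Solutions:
 f(b) = C1 + C2*b^(5/3)


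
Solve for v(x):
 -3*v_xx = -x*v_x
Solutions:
 v(x) = C1 + C2*erfi(sqrt(6)*x/6)


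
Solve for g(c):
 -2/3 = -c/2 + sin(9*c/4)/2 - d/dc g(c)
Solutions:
 g(c) = C1 - c^2/4 + 2*c/3 - 2*cos(9*c/4)/9


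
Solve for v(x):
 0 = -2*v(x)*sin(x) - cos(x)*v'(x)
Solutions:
 v(x) = C1*cos(x)^2


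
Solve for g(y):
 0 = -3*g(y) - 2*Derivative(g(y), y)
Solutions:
 g(y) = C1*exp(-3*y/2)


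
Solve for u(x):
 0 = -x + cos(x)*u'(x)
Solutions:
 u(x) = C1 + Integral(x/cos(x), x)


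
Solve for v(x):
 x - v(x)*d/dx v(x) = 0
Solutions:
 v(x) = -sqrt(C1 + x^2)
 v(x) = sqrt(C1 + x^2)


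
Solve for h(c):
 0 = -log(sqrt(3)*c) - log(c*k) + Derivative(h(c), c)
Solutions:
 h(c) = C1 + c*(log(k) - 2 + log(3)/2) + 2*c*log(c)


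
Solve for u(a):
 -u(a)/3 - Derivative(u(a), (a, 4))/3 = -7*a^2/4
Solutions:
 u(a) = 21*a^2/4 + (C1*sin(sqrt(2)*a/2) + C2*cos(sqrt(2)*a/2))*exp(-sqrt(2)*a/2) + (C3*sin(sqrt(2)*a/2) + C4*cos(sqrt(2)*a/2))*exp(sqrt(2)*a/2)


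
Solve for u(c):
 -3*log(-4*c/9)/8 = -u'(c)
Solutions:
 u(c) = C1 + 3*c*log(-c)/8 + 3*c*(-2*log(3) - 1 + 2*log(2))/8


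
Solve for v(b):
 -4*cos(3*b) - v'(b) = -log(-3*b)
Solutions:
 v(b) = C1 + b*log(-b) - b + b*log(3) - 4*sin(3*b)/3


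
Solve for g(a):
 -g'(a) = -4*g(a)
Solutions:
 g(a) = C1*exp(4*a)


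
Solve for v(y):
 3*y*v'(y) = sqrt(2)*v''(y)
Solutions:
 v(y) = C1 + C2*erfi(2^(1/4)*sqrt(3)*y/2)


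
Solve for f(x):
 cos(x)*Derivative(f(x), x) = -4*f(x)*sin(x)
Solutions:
 f(x) = C1*cos(x)^4


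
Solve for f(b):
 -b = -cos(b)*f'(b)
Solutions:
 f(b) = C1 + Integral(b/cos(b), b)


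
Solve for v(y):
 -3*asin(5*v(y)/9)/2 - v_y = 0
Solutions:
 Integral(1/asin(5*_y/9), (_y, v(y))) = C1 - 3*y/2


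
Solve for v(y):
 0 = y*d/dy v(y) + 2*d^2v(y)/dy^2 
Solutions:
 v(y) = C1 + C2*erf(y/2)


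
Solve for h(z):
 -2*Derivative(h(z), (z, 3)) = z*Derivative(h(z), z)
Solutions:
 h(z) = C1 + Integral(C2*airyai(-2^(2/3)*z/2) + C3*airybi(-2^(2/3)*z/2), z)


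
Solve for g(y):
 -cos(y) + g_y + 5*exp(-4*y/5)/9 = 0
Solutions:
 g(y) = C1 + sin(y) + 25*exp(-4*y/5)/36


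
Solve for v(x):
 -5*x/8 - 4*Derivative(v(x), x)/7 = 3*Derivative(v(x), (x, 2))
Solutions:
 v(x) = C1 + C2*exp(-4*x/21) - 35*x^2/64 + 735*x/128


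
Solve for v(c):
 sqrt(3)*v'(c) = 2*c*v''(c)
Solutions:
 v(c) = C1 + C2*c^(sqrt(3)/2 + 1)


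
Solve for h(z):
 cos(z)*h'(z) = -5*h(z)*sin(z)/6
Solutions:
 h(z) = C1*cos(z)^(5/6)


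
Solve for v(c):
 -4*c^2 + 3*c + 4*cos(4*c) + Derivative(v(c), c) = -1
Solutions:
 v(c) = C1 + 4*c^3/3 - 3*c^2/2 - c - sin(4*c)


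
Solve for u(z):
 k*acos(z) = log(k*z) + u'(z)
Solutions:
 u(z) = C1 + k*(z*acos(z) - sqrt(1 - z^2)) - z*log(k*z) + z


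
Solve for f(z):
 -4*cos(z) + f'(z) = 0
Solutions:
 f(z) = C1 + 4*sin(z)


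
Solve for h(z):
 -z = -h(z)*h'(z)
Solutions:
 h(z) = -sqrt(C1 + z^2)
 h(z) = sqrt(C1 + z^2)


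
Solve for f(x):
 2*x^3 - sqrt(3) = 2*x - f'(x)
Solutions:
 f(x) = C1 - x^4/2 + x^2 + sqrt(3)*x


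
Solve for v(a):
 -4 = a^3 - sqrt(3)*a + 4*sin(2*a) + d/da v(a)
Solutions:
 v(a) = C1 - a^4/4 + sqrt(3)*a^2/2 - 4*a + 2*cos(2*a)


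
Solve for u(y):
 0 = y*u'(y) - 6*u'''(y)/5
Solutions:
 u(y) = C1 + Integral(C2*airyai(5^(1/3)*6^(2/3)*y/6) + C3*airybi(5^(1/3)*6^(2/3)*y/6), y)


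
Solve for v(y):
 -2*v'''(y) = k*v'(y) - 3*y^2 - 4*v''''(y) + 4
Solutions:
 v(y) = C1 + C2*exp(y*(-(-27*k + sqrt((27*k + 1)^2 - 1) - 1)^(1/3) + 1 - 1/(-27*k + sqrt((27*k + 1)^2 - 1) - 1)^(1/3))/6) + C3*exp(y*((-27*k + sqrt((27*k + 1)^2 - 1) - 1)^(1/3) - sqrt(3)*I*(-27*k + sqrt((27*k + 1)^2 - 1) - 1)^(1/3) + 2 - 4/((-1 + sqrt(3)*I)*(-27*k + sqrt((27*k + 1)^2 - 1) - 1)^(1/3)))/12) + C4*exp(y*((-27*k + sqrt((27*k + 1)^2 - 1) - 1)^(1/3) + sqrt(3)*I*(-27*k + sqrt((27*k + 1)^2 - 1) - 1)^(1/3) + 2 + 4/((1 + sqrt(3)*I)*(-27*k + sqrt((27*k + 1)^2 - 1) - 1)^(1/3)))/12) + y^3/k - 4*y/k - 12*y/k^2


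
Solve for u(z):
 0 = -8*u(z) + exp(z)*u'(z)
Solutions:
 u(z) = C1*exp(-8*exp(-z))


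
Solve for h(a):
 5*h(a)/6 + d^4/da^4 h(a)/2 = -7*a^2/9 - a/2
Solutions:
 h(a) = -14*a^2/15 - 3*a/5 + (C1*sin(sqrt(2)*3^(3/4)*5^(1/4)*a/6) + C2*cos(sqrt(2)*3^(3/4)*5^(1/4)*a/6))*exp(-sqrt(2)*3^(3/4)*5^(1/4)*a/6) + (C3*sin(sqrt(2)*3^(3/4)*5^(1/4)*a/6) + C4*cos(sqrt(2)*3^(3/4)*5^(1/4)*a/6))*exp(sqrt(2)*3^(3/4)*5^(1/4)*a/6)


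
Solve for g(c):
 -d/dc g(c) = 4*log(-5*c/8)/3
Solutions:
 g(c) = C1 - 4*c*log(-c)/3 + c*(-4*log(5)/3 + 4/3 + 4*log(2))


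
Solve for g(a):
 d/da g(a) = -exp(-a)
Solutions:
 g(a) = C1 + exp(-a)


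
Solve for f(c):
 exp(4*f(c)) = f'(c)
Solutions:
 f(c) = log(-(-1/(C1 + 4*c))^(1/4))
 f(c) = log(-1/(C1 + 4*c))/4
 f(c) = log(-I*(-1/(C1 + 4*c))^(1/4))
 f(c) = log(I*(-1/(C1 + 4*c))^(1/4))


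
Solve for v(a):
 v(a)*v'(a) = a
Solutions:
 v(a) = -sqrt(C1 + a^2)
 v(a) = sqrt(C1 + a^2)


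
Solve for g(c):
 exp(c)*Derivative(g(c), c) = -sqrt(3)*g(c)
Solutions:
 g(c) = C1*exp(sqrt(3)*exp(-c))


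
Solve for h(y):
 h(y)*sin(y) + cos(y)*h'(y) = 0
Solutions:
 h(y) = C1*cos(y)


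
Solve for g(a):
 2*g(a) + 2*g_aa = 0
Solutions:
 g(a) = C1*sin(a) + C2*cos(a)


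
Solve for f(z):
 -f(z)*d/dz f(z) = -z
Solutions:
 f(z) = -sqrt(C1 + z^2)
 f(z) = sqrt(C1 + z^2)


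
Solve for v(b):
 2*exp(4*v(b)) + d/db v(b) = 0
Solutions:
 v(b) = log(-I*(1/(C1 + 8*b))^(1/4))
 v(b) = log(I*(1/(C1 + 8*b))^(1/4))
 v(b) = log(-(1/(C1 + 8*b))^(1/4))
 v(b) = log(1/(C1 + 8*b))/4


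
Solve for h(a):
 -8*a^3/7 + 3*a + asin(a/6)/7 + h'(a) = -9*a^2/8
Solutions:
 h(a) = C1 + 2*a^4/7 - 3*a^3/8 - 3*a^2/2 - a*asin(a/6)/7 - sqrt(36 - a^2)/7


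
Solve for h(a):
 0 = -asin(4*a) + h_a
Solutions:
 h(a) = C1 + a*asin(4*a) + sqrt(1 - 16*a^2)/4


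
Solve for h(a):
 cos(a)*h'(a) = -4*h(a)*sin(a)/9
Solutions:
 h(a) = C1*cos(a)^(4/9)


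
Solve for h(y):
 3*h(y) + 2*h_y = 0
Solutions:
 h(y) = C1*exp(-3*y/2)


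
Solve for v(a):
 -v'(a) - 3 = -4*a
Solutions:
 v(a) = C1 + 2*a^2 - 3*a


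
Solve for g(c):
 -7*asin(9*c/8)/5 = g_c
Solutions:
 g(c) = C1 - 7*c*asin(9*c/8)/5 - 7*sqrt(64 - 81*c^2)/45


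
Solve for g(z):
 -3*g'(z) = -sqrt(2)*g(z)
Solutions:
 g(z) = C1*exp(sqrt(2)*z/3)


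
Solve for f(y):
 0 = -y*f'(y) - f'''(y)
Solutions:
 f(y) = C1 + Integral(C2*airyai(-y) + C3*airybi(-y), y)


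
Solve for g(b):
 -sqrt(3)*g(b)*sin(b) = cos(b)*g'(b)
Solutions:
 g(b) = C1*cos(b)^(sqrt(3))


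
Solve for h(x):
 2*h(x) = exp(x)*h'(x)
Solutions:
 h(x) = C1*exp(-2*exp(-x))


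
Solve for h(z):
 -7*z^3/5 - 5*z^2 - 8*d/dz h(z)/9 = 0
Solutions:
 h(z) = C1 - 63*z^4/160 - 15*z^3/8


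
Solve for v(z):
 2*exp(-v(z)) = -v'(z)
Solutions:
 v(z) = log(C1 - 2*z)


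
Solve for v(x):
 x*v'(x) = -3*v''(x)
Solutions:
 v(x) = C1 + C2*erf(sqrt(6)*x/6)


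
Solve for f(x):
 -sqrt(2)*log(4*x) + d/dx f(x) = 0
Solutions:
 f(x) = C1 + sqrt(2)*x*log(x) - sqrt(2)*x + 2*sqrt(2)*x*log(2)


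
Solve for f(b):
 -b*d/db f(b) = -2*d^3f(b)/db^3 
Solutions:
 f(b) = C1 + Integral(C2*airyai(2^(2/3)*b/2) + C3*airybi(2^(2/3)*b/2), b)


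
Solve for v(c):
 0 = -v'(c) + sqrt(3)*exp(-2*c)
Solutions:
 v(c) = C1 - sqrt(3)*exp(-2*c)/2


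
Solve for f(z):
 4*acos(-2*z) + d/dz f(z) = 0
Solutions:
 f(z) = C1 - 4*z*acos(-2*z) - 2*sqrt(1 - 4*z^2)


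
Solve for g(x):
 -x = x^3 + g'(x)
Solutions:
 g(x) = C1 - x^4/4 - x^2/2


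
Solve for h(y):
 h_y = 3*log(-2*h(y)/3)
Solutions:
 -Integral(1/(log(-_y) - log(3) + log(2)), (_y, h(y)))/3 = C1 - y


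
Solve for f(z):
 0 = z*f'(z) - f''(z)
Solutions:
 f(z) = C1 + C2*erfi(sqrt(2)*z/2)


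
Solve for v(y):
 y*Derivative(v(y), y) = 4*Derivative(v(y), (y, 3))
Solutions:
 v(y) = C1 + Integral(C2*airyai(2^(1/3)*y/2) + C3*airybi(2^(1/3)*y/2), y)


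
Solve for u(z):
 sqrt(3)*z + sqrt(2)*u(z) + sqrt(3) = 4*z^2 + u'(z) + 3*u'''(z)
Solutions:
 u(z) = C1*exp(-2^(1/6)*z*(-2/(9 + sqrt(83))^(1/3) + 2^(2/3)*(9 + sqrt(83))^(1/3))/12)*sin(2^(1/6)*sqrt(3)*z*(2/(9 + sqrt(83))^(1/3) + 2^(2/3)*(9 + sqrt(83))^(1/3))/12) + C2*exp(-2^(1/6)*z*(-2/(9 + sqrt(83))^(1/3) + 2^(2/3)*(9 + sqrt(83))^(1/3))/12)*cos(2^(1/6)*sqrt(3)*z*(2/(9 + sqrt(83))^(1/3) + 2^(2/3)*(9 + sqrt(83))^(1/3))/12) + C3*exp(2^(1/6)*z*(-2/(9 + sqrt(83))^(1/3) + 2^(2/3)*(9 + sqrt(83))^(1/3))/6) + 2*sqrt(2)*z^2 - sqrt(6)*z/2 + 4*z - sqrt(6)/2 - sqrt(3)/2 + 2*sqrt(2)


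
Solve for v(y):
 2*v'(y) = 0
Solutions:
 v(y) = C1


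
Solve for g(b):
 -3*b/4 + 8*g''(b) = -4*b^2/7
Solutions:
 g(b) = C1 + C2*b - b^4/168 + b^3/64


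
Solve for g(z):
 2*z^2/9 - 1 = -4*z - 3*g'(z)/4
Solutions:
 g(z) = C1 - 8*z^3/81 - 8*z^2/3 + 4*z/3


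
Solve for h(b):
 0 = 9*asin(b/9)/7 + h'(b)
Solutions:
 h(b) = C1 - 9*b*asin(b/9)/7 - 9*sqrt(81 - b^2)/7


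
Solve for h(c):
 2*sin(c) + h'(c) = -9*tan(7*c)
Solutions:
 h(c) = C1 + 9*log(cos(7*c))/7 + 2*cos(c)


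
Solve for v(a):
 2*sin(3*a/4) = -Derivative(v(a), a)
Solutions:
 v(a) = C1 + 8*cos(3*a/4)/3


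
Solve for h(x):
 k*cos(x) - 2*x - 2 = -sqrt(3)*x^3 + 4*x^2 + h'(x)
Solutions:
 h(x) = C1 + k*sin(x) + sqrt(3)*x^4/4 - 4*x^3/3 - x^2 - 2*x


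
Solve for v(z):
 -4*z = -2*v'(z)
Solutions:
 v(z) = C1 + z^2


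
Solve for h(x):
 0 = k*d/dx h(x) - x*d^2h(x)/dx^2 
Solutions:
 h(x) = C1 + x^(re(k) + 1)*(C2*sin(log(x)*Abs(im(k))) + C3*cos(log(x)*im(k)))


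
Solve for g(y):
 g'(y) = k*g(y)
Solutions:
 g(y) = C1*exp(k*y)


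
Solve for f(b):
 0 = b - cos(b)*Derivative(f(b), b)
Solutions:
 f(b) = C1 + Integral(b/cos(b), b)


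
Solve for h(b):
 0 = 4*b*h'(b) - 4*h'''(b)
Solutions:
 h(b) = C1 + Integral(C2*airyai(b) + C3*airybi(b), b)


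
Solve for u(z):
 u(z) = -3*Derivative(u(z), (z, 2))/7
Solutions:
 u(z) = C1*sin(sqrt(21)*z/3) + C2*cos(sqrt(21)*z/3)


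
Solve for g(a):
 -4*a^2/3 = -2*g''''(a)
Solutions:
 g(a) = C1 + C2*a + C3*a^2 + C4*a^3 + a^6/540


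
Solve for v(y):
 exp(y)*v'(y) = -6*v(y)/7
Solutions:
 v(y) = C1*exp(6*exp(-y)/7)


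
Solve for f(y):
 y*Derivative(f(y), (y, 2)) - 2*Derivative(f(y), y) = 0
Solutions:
 f(y) = C1 + C2*y^3


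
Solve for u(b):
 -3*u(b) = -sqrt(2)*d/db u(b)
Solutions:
 u(b) = C1*exp(3*sqrt(2)*b/2)


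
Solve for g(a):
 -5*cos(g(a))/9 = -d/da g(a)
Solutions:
 -5*a/9 - log(sin(g(a)) - 1)/2 + log(sin(g(a)) + 1)/2 = C1


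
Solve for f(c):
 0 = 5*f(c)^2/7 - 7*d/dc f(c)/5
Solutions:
 f(c) = -49/(C1 + 25*c)


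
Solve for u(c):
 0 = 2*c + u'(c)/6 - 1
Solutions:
 u(c) = C1 - 6*c^2 + 6*c


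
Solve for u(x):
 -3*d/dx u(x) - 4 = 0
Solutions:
 u(x) = C1 - 4*x/3


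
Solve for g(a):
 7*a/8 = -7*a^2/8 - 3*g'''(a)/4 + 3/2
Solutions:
 g(a) = C1 + C2*a + C3*a^2 - 7*a^5/360 - 7*a^4/144 + a^3/3


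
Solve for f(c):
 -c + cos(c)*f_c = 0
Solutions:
 f(c) = C1 + Integral(c/cos(c), c)


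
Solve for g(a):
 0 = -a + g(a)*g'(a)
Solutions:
 g(a) = -sqrt(C1 + a^2)
 g(a) = sqrt(C1 + a^2)


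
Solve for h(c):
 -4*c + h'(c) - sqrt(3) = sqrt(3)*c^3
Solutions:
 h(c) = C1 + sqrt(3)*c^4/4 + 2*c^2 + sqrt(3)*c


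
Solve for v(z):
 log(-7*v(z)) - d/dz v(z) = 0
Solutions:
 -Integral(1/(log(-_y) + log(7)), (_y, v(z))) = C1 - z


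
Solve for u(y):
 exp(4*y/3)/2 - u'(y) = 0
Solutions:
 u(y) = C1 + 3*exp(4*y/3)/8


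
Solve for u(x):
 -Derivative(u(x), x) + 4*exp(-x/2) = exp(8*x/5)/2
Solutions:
 u(x) = C1 - 5*exp(8*x/5)/16 - 8*exp(-x/2)


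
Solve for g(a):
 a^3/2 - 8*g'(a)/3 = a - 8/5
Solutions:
 g(a) = C1 + 3*a^4/64 - 3*a^2/16 + 3*a/5


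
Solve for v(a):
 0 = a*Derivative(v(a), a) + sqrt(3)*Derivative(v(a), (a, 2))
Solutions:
 v(a) = C1 + C2*erf(sqrt(2)*3^(3/4)*a/6)


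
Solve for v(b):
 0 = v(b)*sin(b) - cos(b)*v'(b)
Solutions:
 v(b) = C1/cos(b)


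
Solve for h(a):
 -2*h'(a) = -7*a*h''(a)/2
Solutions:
 h(a) = C1 + C2*a^(11/7)


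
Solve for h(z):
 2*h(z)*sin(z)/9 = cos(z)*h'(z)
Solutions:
 h(z) = C1/cos(z)^(2/9)


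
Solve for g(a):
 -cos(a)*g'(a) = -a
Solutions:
 g(a) = C1 + Integral(a/cos(a), a)


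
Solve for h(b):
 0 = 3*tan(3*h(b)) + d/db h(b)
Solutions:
 h(b) = -asin(C1*exp(-9*b))/3 + pi/3
 h(b) = asin(C1*exp(-9*b))/3


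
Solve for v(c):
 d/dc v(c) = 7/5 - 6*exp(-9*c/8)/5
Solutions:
 v(c) = C1 + 7*c/5 + 16*exp(-9*c/8)/15


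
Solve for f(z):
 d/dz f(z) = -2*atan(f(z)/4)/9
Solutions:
 Integral(1/atan(_y/4), (_y, f(z))) = C1 - 2*z/9


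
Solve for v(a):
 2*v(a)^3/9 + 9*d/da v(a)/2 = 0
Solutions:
 v(a) = -9*sqrt(2)*sqrt(-1/(C1 - 4*a))/2
 v(a) = 9*sqrt(2)*sqrt(-1/(C1 - 4*a))/2


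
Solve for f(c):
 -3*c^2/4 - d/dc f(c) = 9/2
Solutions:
 f(c) = C1 - c^3/4 - 9*c/2


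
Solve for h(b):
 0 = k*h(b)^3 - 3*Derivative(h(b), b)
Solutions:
 h(b) = -sqrt(6)*sqrt(-1/(C1 + b*k))/2
 h(b) = sqrt(6)*sqrt(-1/(C1 + b*k))/2


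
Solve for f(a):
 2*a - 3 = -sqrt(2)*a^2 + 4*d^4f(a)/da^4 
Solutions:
 f(a) = C1 + C2*a + C3*a^2 + C4*a^3 + sqrt(2)*a^6/1440 + a^5/240 - a^4/32


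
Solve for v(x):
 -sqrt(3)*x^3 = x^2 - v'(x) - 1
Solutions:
 v(x) = C1 + sqrt(3)*x^4/4 + x^3/3 - x


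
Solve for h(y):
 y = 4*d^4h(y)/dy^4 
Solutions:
 h(y) = C1 + C2*y + C3*y^2 + C4*y^3 + y^5/480


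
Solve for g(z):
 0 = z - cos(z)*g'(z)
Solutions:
 g(z) = C1 + Integral(z/cos(z), z)


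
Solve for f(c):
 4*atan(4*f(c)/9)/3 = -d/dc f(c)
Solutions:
 Integral(1/atan(4*_y/9), (_y, f(c))) = C1 - 4*c/3


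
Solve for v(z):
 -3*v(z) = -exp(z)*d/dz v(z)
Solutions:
 v(z) = C1*exp(-3*exp(-z))


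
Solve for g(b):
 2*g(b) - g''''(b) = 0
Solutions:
 g(b) = C1*exp(-2^(1/4)*b) + C2*exp(2^(1/4)*b) + C3*sin(2^(1/4)*b) + C4*cos(2^(1/4)*b)


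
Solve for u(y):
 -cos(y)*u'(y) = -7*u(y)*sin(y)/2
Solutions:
 u(y) = C1/cos(y)^(7/2)


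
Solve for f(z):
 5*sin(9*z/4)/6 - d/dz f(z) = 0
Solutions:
 f(z) = C1 - 10*cos(9*z/4)/27


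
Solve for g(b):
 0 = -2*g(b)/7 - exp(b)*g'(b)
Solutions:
 g(b) = C1*exp(2*exp(-b)/7)


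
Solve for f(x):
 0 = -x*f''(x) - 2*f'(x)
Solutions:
 f(x) = C1 + C2/x


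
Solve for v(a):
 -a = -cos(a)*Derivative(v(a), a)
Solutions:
 v(a) = C1 + Integral(a/cos(a), a)


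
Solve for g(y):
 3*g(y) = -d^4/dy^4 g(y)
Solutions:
 g(y) = (C1*sin(sqrt(2)*3^(1/4)*y/2) + C2*cos(sqrt(2)*3^(1/4)*y/2))*exp(-sqrt(2)*3^(1/4)*y/2) + (C3*sin(sqrt(2)*3^(1/4)*y/2) + C4*cos(sqrt(2)*3^(1/4)*y/2))*exp(sqrt(2)*3^(1/4)*y/2)


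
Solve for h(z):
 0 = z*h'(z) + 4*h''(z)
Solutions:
 h(z) = C1 + C2*erf(sqrt(2)*z/4)


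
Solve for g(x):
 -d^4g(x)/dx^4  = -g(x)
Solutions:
 g(x) = C1*exp(-x) + C2*exp(x) + C3*sin(x) + C4*cos(x)


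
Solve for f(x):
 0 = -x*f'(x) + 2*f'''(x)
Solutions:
 f(x) = C1 + Integral(C2*airyai(2^(2/3)*x/2) + C3*airybi(2^(2/3)*x/2), x)


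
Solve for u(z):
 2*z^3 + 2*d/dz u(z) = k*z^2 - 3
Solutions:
 u(z) = C1 + k*z^3/6 - z^4/4 - 3*z/2


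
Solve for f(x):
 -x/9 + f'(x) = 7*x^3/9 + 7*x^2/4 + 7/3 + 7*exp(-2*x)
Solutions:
 f(x) = C1 + 7*x^4/36 + 7*x^3/12 + x^2/18 + 7*x/3 - 7*exp(-2*x)/2


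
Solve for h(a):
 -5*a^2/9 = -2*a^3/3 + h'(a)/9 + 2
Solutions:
 h(a) = C1 + 3*a^4/2 - 5*a^3/3 - 18*a


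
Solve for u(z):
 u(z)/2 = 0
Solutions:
 u(z) = 0


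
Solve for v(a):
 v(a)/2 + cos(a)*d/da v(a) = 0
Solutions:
 v(a) = C1*(sin(a) - 1)^(1/4)/(sin(a) + 1)^(1/4)


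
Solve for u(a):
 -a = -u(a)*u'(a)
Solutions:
 u(a) = -sqrt(C1 + a^2)
 u(a) = sqrt(C1 + a^2)


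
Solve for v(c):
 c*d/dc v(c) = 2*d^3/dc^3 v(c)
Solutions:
 v(c) = C1 + Integral(C2*airyai(2^(2/3)*c/2) + C3*airybi(2^(2/3)*c/2), c)


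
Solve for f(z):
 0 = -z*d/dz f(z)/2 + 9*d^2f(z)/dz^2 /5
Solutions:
 f(z) = C1 + C2*erfi(sqrt(5)*z/6)


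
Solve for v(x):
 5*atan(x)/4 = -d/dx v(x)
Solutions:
 v(x) = C1 - 5*x*atan(x)/4 + 5*log(x^2 + 1)/8


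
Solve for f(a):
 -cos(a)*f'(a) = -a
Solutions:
 f(a) = C1 + Integral(a/cos(a), a)


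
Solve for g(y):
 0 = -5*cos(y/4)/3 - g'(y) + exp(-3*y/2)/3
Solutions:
 g(y) = C1 - 20*sin(y/4)/3 - 2*exp(-3*y/2)/9


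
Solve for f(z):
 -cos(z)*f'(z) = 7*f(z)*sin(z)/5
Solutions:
 f(z) = C1*cos(z)^(7/5)


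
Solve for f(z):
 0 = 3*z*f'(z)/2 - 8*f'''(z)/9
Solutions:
 f(z) = C1 + Integral(C2*airyai(3*2^(2/3)*z/4) + C3*airybi(3*2^(2/3)*z/4), z)


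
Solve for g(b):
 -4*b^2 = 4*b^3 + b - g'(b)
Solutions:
 g(b) = C1 + b^4 + 4*b^3/3 + b^2/2


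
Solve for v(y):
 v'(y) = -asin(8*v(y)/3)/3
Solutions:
 Integral(1/asin(8*_y/3), (_y, v(y))) = C1 - y/3


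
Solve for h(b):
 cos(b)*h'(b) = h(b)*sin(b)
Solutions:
 h(b) = C1/cos(b)


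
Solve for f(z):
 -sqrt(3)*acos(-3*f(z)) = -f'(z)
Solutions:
 Integral(1/acos(-3*_y), (_y, f(z))) = C1 + sqrt(3)*z


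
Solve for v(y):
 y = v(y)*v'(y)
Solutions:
 v(y) = -sqrt(C1 + y^2)
 v(y) = sqrt(C1 + y^2)


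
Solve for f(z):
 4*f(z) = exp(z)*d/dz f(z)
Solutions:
 f(z) = C1*exp(-4*exp(-z))


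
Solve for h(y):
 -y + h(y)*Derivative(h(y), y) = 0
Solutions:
 h(y) = -sqrt(C1 + y^2)
 h(y) = sqrt(C1 + y^2)


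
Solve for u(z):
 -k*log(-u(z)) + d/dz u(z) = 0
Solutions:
 -li(-u(z)) = C1 + k*z


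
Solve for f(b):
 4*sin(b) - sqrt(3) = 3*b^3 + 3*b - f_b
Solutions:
 f(b) = C1 + 3*b^4/4 + 3*b^2/2 + sqrt(3)*b + 4*cos(b)


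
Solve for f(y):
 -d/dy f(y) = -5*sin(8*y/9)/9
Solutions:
 f(y) = C1 - 5*cos(8*y/9)/8


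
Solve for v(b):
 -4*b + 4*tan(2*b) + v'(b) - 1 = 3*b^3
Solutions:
 v(b) = C1 + 3*b^4/4 + 2*b^2 + b + 2*log(cos(2*b))


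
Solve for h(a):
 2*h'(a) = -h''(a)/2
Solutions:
 h(a) = C1 + C2*exp(-4*a)


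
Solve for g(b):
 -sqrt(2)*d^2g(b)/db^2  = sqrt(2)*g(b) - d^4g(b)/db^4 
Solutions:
 g(b) = C1*exp(-2^(3/4)*b*sqrt(1 + sqrt(1 + 2*sqrt(2)))/2) + C2*exp(2^(3/4)*b*sqrt(1 + sqrt(1 + 2*sqrt(2)))/2) + C3*sin(2^(3/4)*b*sqrt(-1 + sqrt(1 + 2*sqrt(2)))/2) + C4*cosh(2^(3/4)*b*sqrt(1 - sqrt(1 + 2*sqrt(2)))/2)


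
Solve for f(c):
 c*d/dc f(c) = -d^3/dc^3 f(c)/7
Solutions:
 f(c) = C1 + Integral(C2*airyai(-7^(1/3)*c) + C3*airybi(-7^(1/3)*c), c)


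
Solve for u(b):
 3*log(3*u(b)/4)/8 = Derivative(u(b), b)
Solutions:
 8*Integral(1/(-log(_y) - log(3) + 2*log(2)), (_y, u(b)))/3 = C1 - b


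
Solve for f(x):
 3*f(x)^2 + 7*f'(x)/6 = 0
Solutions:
 f(x) = 7/(C1 + 18*x)


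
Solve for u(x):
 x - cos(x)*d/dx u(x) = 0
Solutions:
 u(x) = C1 + Integral(x/cos(x), x)


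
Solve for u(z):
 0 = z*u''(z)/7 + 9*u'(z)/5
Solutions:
 u(z) = C1 + C2/z^(58/5)


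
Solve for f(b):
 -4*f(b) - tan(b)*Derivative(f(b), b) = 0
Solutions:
 f(b) = C1/sin(b)^4


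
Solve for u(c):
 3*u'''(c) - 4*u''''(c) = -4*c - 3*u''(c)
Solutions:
 u(c) = C1 + C2*c + C3*exp(c*(3 - sqrt(57))/8) + C4*exp(c*(3 + sqrt(57))/8) - 2*c^3/9 + 2*c^2/3


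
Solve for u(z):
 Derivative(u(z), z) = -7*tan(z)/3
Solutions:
 u(z) = C1 + 7*log(cos(z))/3


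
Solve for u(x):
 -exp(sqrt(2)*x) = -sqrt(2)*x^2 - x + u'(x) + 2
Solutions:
 u(x) = C1 + sqrt(2)*x^3/3 + x^2/2 - 2*x - sqrt(2)*exp(sqrt(2)*x)/2


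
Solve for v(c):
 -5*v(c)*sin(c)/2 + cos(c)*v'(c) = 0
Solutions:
 v(c) = C1/cos(c)^(5/2)


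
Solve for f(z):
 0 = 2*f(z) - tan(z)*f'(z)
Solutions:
 f(z) = C1*sin(z)^2


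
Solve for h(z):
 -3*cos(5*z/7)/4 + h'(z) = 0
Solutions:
 h(z) = C1 + 21*sin(5*z/7)/20


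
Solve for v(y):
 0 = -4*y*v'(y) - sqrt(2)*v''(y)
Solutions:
 v(y) = C1 + C2*erf(2^(1/4)*y)


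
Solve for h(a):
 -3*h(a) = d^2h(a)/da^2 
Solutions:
 h(a) = C1*sin(sqrt(3)*a) + C2*cos(sqrt(3)*a)


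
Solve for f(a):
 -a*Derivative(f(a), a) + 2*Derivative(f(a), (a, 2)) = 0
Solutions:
 f(a) = C1 + C2*erfi(a/2)


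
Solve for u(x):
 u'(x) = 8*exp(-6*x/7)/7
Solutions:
 u(x) = C1 - 4*exp(-6*x/7)/3


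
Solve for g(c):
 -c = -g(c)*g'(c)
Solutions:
 g(c) = -sqrt(C1 + c^2)
 g(c) = sqrt(C1 + c^2)


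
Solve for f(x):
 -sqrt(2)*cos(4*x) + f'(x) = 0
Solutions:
 f(x) = C1 + sqrt(2)*sin(4*x)/4


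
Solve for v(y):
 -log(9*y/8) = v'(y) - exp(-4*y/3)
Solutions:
 v(y) = C1 - y*log(y) + y*(-2*log(3) + 1 + 3*log(2)) - 3*exp(-4*y/3)/4


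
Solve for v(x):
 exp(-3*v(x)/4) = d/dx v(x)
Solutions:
 v(x) = 4*log(C1 + 3*x/4)/3
 v(x) = 4*log((-6^(1/3) - 2^(1/3)*3^(5/6)*I)*(C1 + x)^(1/3)/4)
 v(x) = 4*log((-6^(1/3) + 2^(1/3)*3^(5/6)*I)*(C1 + x)^(1/3)/4)


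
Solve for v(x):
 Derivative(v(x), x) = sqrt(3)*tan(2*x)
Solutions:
 v(x) = C1 - sqrt(3)*log(cos(2*x))/2


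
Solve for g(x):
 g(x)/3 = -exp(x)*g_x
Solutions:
 g(x) = C1*exp(exp(-x)/3)


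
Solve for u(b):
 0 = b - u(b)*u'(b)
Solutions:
 u(b) = -sqrt(C1 + b^2)
 u(b) = sqrt(C1 + b^2)


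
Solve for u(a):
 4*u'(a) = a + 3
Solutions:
 u(a) = C1 + a^2/8 + 3*a/4


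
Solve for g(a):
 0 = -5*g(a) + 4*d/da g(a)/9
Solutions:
 g(a) = C1*exp(45*a/4)


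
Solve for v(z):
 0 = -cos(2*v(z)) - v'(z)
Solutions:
 v(z) = -asin((C1 + exp(4*z))/(C1 - exp(4*z)))/2 + pi/2
 v(z) = asin((C1 + exp(4*z))/(C1 - exp(4*z)))/2


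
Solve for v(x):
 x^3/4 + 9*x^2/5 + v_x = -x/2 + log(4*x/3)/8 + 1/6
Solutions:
 v(x) = C1 - x^4/16 - 3*x^3/5 - x^2/4 + x*log(x)/8 - x*log(3)/8 + x/24 + x*log(2)/4


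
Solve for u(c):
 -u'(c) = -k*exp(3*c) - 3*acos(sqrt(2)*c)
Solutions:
 u(c) = C1 + 3*c*acos(sqrt(2)*c) + k*exp(3*c)/3 - 3*sqrt(2)*sqrt(1 - 2*c^2)/2


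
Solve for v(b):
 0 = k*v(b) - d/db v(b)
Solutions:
 v(b) = C1*exp(b*k)


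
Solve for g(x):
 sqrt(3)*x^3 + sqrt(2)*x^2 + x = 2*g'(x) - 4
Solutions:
 g(x) = C1 + sqrt(3)*x^4/8 + sqrt(2)*x^3/6 + x^2/4 + 2*x


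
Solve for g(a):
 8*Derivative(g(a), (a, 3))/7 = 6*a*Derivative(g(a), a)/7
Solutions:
 g(a) = C1 + Integral(C2*airyai(6^(1/3)*a/2) + C3*airybi(6^(1/3)*a/2), a)


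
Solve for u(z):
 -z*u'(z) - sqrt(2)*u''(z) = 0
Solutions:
 u(z) = C1 + C2*erf(2^(1/4)*z/2)


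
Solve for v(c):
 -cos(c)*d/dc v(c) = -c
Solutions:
 v(c) = C1 + Integral(c/cos(c), c)


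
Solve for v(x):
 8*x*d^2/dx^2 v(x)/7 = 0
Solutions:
 v(x) = C1 + C2*x


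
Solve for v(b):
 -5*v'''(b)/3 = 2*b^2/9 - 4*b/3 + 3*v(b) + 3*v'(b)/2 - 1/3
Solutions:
 v(b) = C1*exp(-30^(1/3)*b*(-(30 + sqrt(930))^(1/3) + 30^(1/3)/(30 + sqrt(930))^(1/3))/20)*sin(10^(1/3)*3^(1/6)*b*(3*10^(1/3)/(30 + sqrt(930))^(1/3) + 3^(2/3)*(30 + sqrt(930))^(1/3))/20) + C2*exp(-30^(1/3)*b*(-(30 + sqrt(930))^(1/3) + 30^(1/3)/(30 + sqrt(930))^(1/3))/20)*cos(10^(1/3)*3^(1/6)*b*(3*10^(1/3)/(30 + sqrt(930))^(1/3) + 3^(2/3)*(30 + sqrt(930))^(1/3))/20) + C3*exp(30^(1/3)*b*(-(30 + sqrt(930))^(1/3) + 30^(1/3)/(30 + sqrt(930))^(1/3))/10) - 2*b^2/27 + 14*b/27 - 4/27


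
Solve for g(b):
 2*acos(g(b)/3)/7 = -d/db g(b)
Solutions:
 Integral(1/acos(_y/3), (_y, g(b))) = C1 - 2*b/7


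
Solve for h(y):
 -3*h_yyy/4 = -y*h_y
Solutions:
 h(y) = C1 + Integral(C2*airyai(6^(2/3)*y/3) + C3*airybi(6^(2/3)*y/3), y)


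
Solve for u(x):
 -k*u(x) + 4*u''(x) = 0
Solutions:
 u(x) = C1*exp(-sqrt(k)*x/2) + C2*exp(sqrt(k)*x/2)


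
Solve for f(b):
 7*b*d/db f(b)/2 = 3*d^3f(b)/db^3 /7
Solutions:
 f(b) = C1 + Integral(C2*airyai(42^(2/3)*b/6) + C3*airybi(42^(2/3)*b/6), b)


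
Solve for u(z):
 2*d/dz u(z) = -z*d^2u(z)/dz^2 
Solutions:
 u(z) = C1 + C2/z


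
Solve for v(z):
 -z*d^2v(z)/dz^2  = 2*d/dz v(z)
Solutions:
 v(z) = C1 + C2/z


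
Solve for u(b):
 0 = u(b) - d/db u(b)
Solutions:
 u(b) = C1*exp(b)


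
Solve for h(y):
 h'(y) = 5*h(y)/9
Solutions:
 h(y) = C1*exp(5*y/9)


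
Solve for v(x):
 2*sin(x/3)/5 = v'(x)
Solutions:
 v(x) = C1 - 6*cos(x/3)/5


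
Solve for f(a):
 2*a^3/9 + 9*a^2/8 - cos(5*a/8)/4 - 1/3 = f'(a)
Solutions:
 f(a) = C1 + a^4/18 + 3*a^3/8 - a/3 - 2*sin(5*a/8)/5


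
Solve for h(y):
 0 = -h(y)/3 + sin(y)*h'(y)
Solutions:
 h(y) = C1*(cos(y) - 1)^(1/6)/(cos(y) + 1)^(1/6)


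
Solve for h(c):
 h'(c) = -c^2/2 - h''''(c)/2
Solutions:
 h(c) = C1 + C4*exp(-2^(1/3)*c) - c^3/6 + (C2*sin(2^(1/3)*sqrt(3)*c/2) + C3*cos(2^(1/3)*sqrt(3)*c/2))*exp(2^(1/3)*c/2)


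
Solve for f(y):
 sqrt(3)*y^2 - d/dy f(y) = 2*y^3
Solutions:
 f(y) = C1 - y^4/2 + sqrt(3)*y^3/3


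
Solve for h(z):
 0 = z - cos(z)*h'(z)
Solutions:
 h(z) = C1 + Integral(z/cos(z), z)


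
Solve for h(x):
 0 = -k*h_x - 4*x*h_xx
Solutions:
 h(x) = C1 + x^(1 - re(k)/4)*(C2*sin(log(x)*Abs(im(k))/4) + C3*cos(log(x)*im(k)/4))


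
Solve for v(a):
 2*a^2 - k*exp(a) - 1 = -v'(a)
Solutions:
 v(a) = C1 - 2*a^3/3 + a + k*exp(a)


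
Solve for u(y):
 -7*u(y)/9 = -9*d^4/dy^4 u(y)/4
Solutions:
 u(y) = C1*exp(-sqrt(2)*7^(1/4)*y/3) + C2*exp(sqrt(2)*7^(1/4)*y/3) + C3*sin(sqrt(2)*7^(1/4)*y/3) + C4*cos(sqrt(2)*7^(1/4)*y/3)


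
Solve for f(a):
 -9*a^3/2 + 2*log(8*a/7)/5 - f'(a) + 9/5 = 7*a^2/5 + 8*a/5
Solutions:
 f(a) = C1 - 9*a^4/8 - 7*a^3/15 - 4*a^2/5 + 2*a*log(a)/5 - 2*a*log(7)/5 + 6*a*log(2)/5 + 7*a/5


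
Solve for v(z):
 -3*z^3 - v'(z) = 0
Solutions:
 v(z) = C1 - 3*z^4/4


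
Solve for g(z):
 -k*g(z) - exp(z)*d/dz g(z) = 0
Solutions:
 g(z) = C1*exp(k*exp(-z))


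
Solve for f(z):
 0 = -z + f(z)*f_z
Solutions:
 f(z) = -sqrt(C1 + z^2)
 f(z) = sqrt(C1 + z^2)


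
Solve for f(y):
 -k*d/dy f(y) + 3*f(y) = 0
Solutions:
 f(y) = C1*exp(3*y/k)


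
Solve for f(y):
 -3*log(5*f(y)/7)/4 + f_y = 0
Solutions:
 -4*Integral(1/(log(_y) - log(7) + log(5)), (_y, f(y)))/3 = C1 - y


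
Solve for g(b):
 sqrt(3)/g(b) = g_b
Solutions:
 g(b) = -sqrt(C1 + 2*sqrt(3)*b)
 g(b) = sqrt(C1 + 2*sqrt(3)*b)


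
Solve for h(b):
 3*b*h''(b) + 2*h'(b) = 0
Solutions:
 h(b) = C1 + C2*b^(1/3)


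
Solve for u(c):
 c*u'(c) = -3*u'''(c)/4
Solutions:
 u(c) = C1 + Integral(C2*airyai(-6^(2/3)*c/3) + C3*airybi(-6^(2/3)*c/3), c)


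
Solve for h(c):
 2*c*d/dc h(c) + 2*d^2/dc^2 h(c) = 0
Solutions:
 h(c) = C1 + C2*erf(sqrt(2)*c/2)


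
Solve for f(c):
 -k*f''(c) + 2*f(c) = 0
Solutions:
 f(c) = C1*exp(-sqrt(2)*c*sqrt(1/k)) + C2*exp(sqrt(2)*c*sqrt(1/k))


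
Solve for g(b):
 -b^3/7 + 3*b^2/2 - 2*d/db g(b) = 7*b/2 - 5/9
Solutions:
 g(b) = C1 - b^4/56 + b^3/4 - 7*b^2/8 + 5*b/18


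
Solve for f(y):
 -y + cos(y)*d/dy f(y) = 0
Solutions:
 f(y) = C1 + Integral(y/cos(y), y)


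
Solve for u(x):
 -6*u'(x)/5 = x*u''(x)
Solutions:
 u(x) = C1 + C2/x^(1/5)


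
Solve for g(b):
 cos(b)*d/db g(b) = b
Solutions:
 g(b) = C1 + Integral(b/cos(b), b)


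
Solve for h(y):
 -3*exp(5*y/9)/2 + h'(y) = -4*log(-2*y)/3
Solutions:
 h(y) = C1 - 4*y*log(-y)/3 + 4*y*(1 - log(2))/3 + 27*exp(5*y/9)/10


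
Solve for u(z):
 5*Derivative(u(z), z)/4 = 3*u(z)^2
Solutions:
 u(z) = -5/(C1 + 12*z)


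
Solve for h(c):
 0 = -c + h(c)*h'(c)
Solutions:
 h(c) = -sqrt(C1 + c^2)
 h(c) = sqrt(C1 + c^2)


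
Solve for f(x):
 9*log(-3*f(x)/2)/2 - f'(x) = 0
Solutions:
 -2*Integral(1/(log(-_y) - log(2) + log(3)), (_y, f(x)))/9 = C1 - x


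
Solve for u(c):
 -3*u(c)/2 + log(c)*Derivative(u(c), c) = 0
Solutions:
 u(c) = C1*exp(3*li(c)/2)


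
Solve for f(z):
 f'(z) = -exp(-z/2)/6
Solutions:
 f(z) = C1 + exp(-z/2)/3


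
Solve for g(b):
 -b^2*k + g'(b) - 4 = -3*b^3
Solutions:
 g(b) = C1 - 3*b^4/4 + b^3*k/3 + 4*b


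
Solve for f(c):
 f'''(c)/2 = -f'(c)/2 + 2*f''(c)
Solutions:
 f(c) = C1 + C2*exp(c*(2 - sqrt(3))) + C3*exp(c*(sqrt(3) + 2))


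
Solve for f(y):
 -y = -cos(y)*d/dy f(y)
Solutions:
 f(y) = C1 + Integral(y/cos(y), y)


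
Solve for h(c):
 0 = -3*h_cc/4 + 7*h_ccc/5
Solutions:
 h(c) = C1 + C2*c + C3*exp(15*c/28)


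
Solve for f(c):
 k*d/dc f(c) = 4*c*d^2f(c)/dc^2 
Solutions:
 f(c) = C1 + c^(re(k)/4 + 1)*(C2*sin(log(c)*Abs(im(k))/4) + C3*cos(log(c)*im(k)/4))


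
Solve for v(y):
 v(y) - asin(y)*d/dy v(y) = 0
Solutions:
 v(y) = C1*exp(Integral(1/asin(y), y))


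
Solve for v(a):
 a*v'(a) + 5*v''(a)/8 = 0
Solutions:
 v(a) = C1 + C2*erf(2*sqrt(5)*a/5)


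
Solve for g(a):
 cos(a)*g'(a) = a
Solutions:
 g(a) = C1 + Integral(a/cos(a), a)


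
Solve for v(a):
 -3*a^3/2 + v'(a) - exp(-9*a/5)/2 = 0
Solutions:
 v(a) = C1 + 3*a^4/8 - 5*exp(-9*a/5)/18


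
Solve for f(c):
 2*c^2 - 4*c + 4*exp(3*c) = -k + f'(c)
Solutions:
 f(c) = C1 + 2*c^3/3 - 2*c^2 + c*k + 4*exp(3*c)/3


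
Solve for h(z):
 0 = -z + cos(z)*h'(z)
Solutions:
 h(z) = C1 + Integral(z/cos(z), z)


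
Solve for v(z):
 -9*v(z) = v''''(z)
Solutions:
 v(z) = (C1*sin(sqrt(6)*z/2) + C2*cos(sqrt(6)*z/2))*exp(-sqrt(6)*z/2) + (C3*sin(sqrt(6)*z/2) + C4*cos(sqrt(6)*z/2))*exp(sqrt(6)*z/2)


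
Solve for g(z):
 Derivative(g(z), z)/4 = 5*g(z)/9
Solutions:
 g(z) = C1*exp(20*z/9)


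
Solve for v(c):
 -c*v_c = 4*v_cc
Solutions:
 v(c) = C1 + C2*erf(sqrt(2)*c/4)


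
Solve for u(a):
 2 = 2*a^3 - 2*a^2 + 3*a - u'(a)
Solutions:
 u(a) = C1 + a^4/2 - 2*a^3/3 + 3*a^2/2 - 2*a


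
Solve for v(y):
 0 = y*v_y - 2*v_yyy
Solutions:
 v(y) = C1 + Integral(C2*airyai(2^(2/3)*y/2) + C3*airybi(2^(2/3)*y/2), y)


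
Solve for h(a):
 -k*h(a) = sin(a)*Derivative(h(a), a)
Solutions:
 h(a) = C1*exp(k*(-log(cos(a) - 1) + log(cos(a) + 1))/2)


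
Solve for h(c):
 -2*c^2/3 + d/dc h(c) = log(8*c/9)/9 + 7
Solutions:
 h(c) = C1 + 2*c^3/9 + c*log(c)/9 - 2*c*log(3)/9 + c*log(2)/3 + 62*c/9


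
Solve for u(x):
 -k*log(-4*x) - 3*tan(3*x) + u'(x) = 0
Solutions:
 u(x) = C1 + k*x*(log(-x) - 1) + 2*k*x*log(2) - log(cos(3*x))


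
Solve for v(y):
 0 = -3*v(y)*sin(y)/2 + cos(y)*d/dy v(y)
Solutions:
 v(y) = C1/cos(y)^(3/2)


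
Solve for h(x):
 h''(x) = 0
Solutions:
 h(x) = C1 + C2*x


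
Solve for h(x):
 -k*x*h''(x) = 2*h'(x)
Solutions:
 h(x) = C1 + x^(((re(k) - 2)*re(k) + im(k)^2)/(re(k)^2 + im(k)^2))*(C2*sin(2*log(x)*Abs(im(k))/(re(k)^2 + im(k)^2)) + C3*cos(2*log(x)*im(k)/(re(k)^2 + im(k)^2)))


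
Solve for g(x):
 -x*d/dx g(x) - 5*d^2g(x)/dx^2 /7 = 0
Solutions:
 g(x) = C1 + C2*erf(sqrt(70)*x/10)


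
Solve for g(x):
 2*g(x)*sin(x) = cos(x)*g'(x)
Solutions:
 g(x) = C1/cos(x)^2


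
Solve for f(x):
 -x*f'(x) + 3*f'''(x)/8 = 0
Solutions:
 f(x) = C1 + Integral(C2*airyai(2*3^(2/3)*x/3) + C3*airybi(2*3^(2/3)*x/3), x)


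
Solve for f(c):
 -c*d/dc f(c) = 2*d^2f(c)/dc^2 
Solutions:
 f(c) = C1 + C2*erf(c/2)


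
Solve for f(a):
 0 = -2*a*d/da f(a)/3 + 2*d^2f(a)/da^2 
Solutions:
 f(a) = C1 + C2*erfi(sqrt(6)*a/6)


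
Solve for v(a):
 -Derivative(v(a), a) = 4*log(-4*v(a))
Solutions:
 Integral(1/(log(-_y) + 2*log(2)), (_y, v(a)))/4 = C1 - a


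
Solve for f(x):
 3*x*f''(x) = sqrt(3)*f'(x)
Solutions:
 f(x) = C1 + C2*x^(sqrt(3)/3 + 1)


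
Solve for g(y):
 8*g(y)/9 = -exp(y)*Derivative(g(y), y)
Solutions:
 g(y) = C1*exp(8*exp(-y)/9)


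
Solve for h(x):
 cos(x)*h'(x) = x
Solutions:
 h(x) = C1 + Integral(x/cos(x), x)


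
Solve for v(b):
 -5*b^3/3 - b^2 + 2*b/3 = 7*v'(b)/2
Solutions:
 v(b) = C1 - 5*b^4/42 - 2*b^3/21 + 2*b^2/21


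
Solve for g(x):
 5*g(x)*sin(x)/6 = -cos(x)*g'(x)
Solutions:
 g(x) = C1*cos(x)^(5/6)


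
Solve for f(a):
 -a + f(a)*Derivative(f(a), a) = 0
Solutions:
 f(a) = -sqrt(C1 + a^2)
 f(a) = sqrt(C1 + a^2)


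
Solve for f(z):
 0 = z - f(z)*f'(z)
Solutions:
 f(z) = -sqrt(C1 + z^2)
 f(z) = sqrt(C1 + z^2)


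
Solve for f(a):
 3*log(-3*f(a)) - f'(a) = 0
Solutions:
 -Integral(1/(log(-_y) + log(3)), (_y, f(a)))/3 = C1 - a


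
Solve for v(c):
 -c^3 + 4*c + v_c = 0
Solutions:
 v(c) = C1 + c^4/4 - 2*c^2


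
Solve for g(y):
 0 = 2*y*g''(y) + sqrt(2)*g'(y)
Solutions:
 g(y) = C1 + C2*y^(1 - sqrt(2)/2)


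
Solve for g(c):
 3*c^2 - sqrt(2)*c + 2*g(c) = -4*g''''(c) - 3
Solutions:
 g(c) = -3*c^2/2 + sqrt(2)*c/2 + (C1*sin(2^(1/4)*c/2) + C2*cos(2^(1/4)*c/2))*exp(-2^(1/4)*c/2) + (C3*sin(2^(1/4)*c/2) + C4*cos(2^(1/4)*c/2))*exp(2^(1/4)*c/2) - 3/2


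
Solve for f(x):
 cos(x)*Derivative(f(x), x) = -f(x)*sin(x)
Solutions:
 f(x) = C1*cos(x)


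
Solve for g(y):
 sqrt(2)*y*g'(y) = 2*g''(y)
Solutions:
 g(y) = C1 + C2*erfi(2^(1/4)*y/2)


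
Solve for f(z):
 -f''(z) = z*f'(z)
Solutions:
 f(z) = C1 + C2*erf(sqrt(2)*z/2)


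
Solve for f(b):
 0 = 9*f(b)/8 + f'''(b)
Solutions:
 f(b) = C3*exp(-3^(2/3)*b/2) + (C1*sin(3*3^(1/6)*b/4) + C2*cos(3*3^(1/6)*b/4))*exp(3^(2/3)*b/4)


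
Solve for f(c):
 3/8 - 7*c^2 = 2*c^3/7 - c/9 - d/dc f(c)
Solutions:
 f(c) = C1 + c^4/14 + 7*c^3/3 - c^2/18 - 3*c/8


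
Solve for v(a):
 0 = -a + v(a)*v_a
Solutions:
 v(a) = -sqrt(C1 + a^2)
 v(a) = sqrt(C1 + a^2)


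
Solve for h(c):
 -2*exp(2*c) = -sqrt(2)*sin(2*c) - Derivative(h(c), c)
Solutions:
 h(c) = C1 + exp(2*c) + sqrt(2)*cos(2*c)/2


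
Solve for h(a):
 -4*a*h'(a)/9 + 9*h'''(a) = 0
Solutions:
 h(a) = C1 + Integral(C2*airyai(6^(2/3)*a/9) + C3*airybi(6^(2/3)*a/9), a)


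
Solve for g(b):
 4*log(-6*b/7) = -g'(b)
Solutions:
 g(b) = C1 - 4*b*log(-b) + 4*b*(-log(6) + 1 + log(7))


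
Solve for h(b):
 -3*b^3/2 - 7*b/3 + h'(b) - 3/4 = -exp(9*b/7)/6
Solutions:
 h(b) = C1 + 3*b^4/8 + 7*b^2/6 + 3*b/4 - 7*exp(9*b/7)/54


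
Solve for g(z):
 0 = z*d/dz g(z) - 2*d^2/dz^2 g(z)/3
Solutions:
 g(z) = C1 + C2*erfi(sqrt(3)*z/2)
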